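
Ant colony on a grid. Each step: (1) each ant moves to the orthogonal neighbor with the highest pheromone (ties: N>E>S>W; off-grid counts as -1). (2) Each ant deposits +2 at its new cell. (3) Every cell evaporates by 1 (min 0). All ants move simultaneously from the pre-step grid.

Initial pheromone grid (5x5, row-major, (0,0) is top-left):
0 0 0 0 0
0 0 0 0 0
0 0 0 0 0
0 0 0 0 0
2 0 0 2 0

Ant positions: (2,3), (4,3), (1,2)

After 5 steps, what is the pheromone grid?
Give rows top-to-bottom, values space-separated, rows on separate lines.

After step 1: ants at (1,3),(3,3),(0,2)
  0 0 1 0 0
  0 0 0 1 0
  0 0 0 0 0
  0 0 0 1 0
  1 0 0 1 0
After step 2: ants at (0,3),(4,3),(0,3)
  0 0 0 3 0
  0 0 0 0 0
  0 0 0 0 0
  0 0 0 0 0
  0 0 0 2 0
After step 3: ants at (0,4),(3,3),(0,4)
  0 0 0 2 3
  0 0 0 0 0
  0 0 0 0 0
  0 0 0 1 0
  0 0 0 1 0
After step 4: ants at (0,3),(4,3),(0,3)
  0 0 0 5 2
  0 0 0 0 0
  0 0 0 0 0
  0 0 0 0 0
  0 0 0 2 0
After step 5: ants at (0,4),(3,3),(0,4)
  0 0 0 4 5
  0 0 0 0 0
  0 0 0 0 0
  0 0 0 1 0
  0 0 0 1 0

0 0 0 4 5
0 0 0 0 0
0 0 0 0 0
0 0 0 1 0
0 0 0 1 0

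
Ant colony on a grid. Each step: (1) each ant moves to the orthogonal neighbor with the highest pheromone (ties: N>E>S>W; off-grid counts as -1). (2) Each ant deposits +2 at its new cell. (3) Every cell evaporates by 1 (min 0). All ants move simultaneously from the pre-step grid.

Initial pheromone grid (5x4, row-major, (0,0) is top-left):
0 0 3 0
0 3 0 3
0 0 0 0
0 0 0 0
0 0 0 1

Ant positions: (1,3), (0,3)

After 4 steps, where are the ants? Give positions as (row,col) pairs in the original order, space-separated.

Step 1: ant0:(1,3)->N->(0,3) | ant1:(0,3)->S->(1,3)
  grid max=4 at (1,3)
Step 2: ant0:(0,3)->S->(1,3) | ant1:(1,3)->N->(0,3)
  grid max=5 at (1,3)
Step 3: ant0:(1,3)->N->(0,3) | ant1:(0,3)->S->(1,3)
  grid max=6 at (1,3)
Step 4: ant0:(0,3)->S->(1,3) | ant1:(1,3)->N->(0,3)
  grid max=7 at (1,3)

(1,3) (0,3)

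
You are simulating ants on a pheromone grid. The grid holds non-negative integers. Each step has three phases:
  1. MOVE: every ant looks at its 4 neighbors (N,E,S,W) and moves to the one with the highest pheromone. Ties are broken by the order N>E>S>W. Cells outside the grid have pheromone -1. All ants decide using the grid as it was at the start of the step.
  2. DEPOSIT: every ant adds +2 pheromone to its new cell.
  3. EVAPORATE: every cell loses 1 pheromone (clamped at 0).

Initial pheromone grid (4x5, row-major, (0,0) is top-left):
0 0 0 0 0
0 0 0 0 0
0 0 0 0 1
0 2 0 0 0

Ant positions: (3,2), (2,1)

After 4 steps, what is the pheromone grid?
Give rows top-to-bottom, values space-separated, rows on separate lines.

After step 1: ants at (3,1),(3,1)
  0 0 0 0 0
  0 0 0 0 0
  0 0 0 0 0
  0 5 0 0 0
After step 2: ants at (2,1),(2,1)
  0 0 0 0 0
  0 0 0 0 0
  0 3 0 0 0
  0 4 0 0 0
After step 3: ants at (3,1),(3,1)
  0 0 0 0 0
  0 0 0 0 0
  0 2 0 0 0
  0 7 0 0 0
After step 4: ants at (2,1),(2,1)
  0 0 0 0 0
  0 0 0 0 0
  0 5 0 0 0
  0 6 0 0 0

0 0 0 0 0
0 0 0 0 0
0 5 0 0 0
0 6 0 0 0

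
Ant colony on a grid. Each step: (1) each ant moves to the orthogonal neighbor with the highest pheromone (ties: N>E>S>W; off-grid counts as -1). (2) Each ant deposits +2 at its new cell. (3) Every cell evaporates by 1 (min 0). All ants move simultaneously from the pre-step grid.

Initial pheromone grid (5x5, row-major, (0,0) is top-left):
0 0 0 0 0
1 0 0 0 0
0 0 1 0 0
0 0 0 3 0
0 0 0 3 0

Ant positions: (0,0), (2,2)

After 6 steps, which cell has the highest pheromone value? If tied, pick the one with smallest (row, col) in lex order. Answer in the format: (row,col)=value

Step 1: ant0:(0,0)->S->(1,0) | ant1:(2,2)->N->(1,2)
  grid max=2 at (1,0)
Step 2: ant0:(1,0)->N->(0,0) | ant1:(1,2)->N->(0,2)
  grid max=1 at (0,0)
Step 3: ant0:(0,0)->S->(1,0) | ant1:(0,2)->E->(0,3)
  grid max=2 at (1,0)
Step 4: ant0:(1,0)->N->(0,0) | ant1:(0,3)->E->(0,4)
  grid max=1 at (0,0)
Step 5: ant0:(0,0)->S->(1,0) | ant1:(0,4)->S->(1,4)
  grid max=2 at (1,0)
Step 6: ant0:(1,0)->N->(0,0) | ant1:(1,4)->N->(0,4)
  grid max=1 at (0,0)
Final grid:
  1 0 0 0 1
  1 0 0 0 0
  0 0 0 0 0
  0 0 0 0 0
  0 0 0 0 0
Max pheromone 1 at (0,0)

Answer: (0,0)=1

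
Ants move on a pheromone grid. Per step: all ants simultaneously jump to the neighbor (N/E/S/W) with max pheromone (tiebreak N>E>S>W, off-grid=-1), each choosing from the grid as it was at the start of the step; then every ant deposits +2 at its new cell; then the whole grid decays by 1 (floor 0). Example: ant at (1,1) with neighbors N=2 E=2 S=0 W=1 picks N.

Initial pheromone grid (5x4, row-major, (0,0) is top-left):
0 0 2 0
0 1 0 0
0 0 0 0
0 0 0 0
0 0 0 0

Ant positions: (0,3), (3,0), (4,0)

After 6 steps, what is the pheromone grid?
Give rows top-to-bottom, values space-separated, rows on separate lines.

After step 1: ants at (0,2),(2,0),(3,0)
  0 0 3 0
  0 0 0 0
  1 0 0 0
  1 0 0 0
  0 0 0 0
After step 2: ants at (0,3),(3,0),(2,0)
  0 0 2 1
  0 0 0 0
  2 0 0 0
  2 0 0 0
  0 0 0 0
After step 3: ants at (0,2),(2,0),(3,0)
  0 0 3 0
  0 0 0 0
  3 0 0 0
  3 0 0 0
  0 0 0 0
After step 4: ants at (0,3),(3,0),(2,0)
  0 0 2 1
  0 0 0 0
  4 0 0 0
  4 0 0 0
  0 0 0 0
After step 5: ants at (0,2),(2,0),(3,0)
  0 0 3 0
  0 0 0 0
  5 0 0 0
  5 0 0 0
  0 0 0 0
After step 6: ants at (0,3),(3,0),(2,0)
  0 0 2 1
  0 0 0 0
  6 0 0 0
  6 0 0 0
  0 0 0 0

0 0 2 1
0 0 0 0
6 0 0 0
6 0 0 0
0 0 0 0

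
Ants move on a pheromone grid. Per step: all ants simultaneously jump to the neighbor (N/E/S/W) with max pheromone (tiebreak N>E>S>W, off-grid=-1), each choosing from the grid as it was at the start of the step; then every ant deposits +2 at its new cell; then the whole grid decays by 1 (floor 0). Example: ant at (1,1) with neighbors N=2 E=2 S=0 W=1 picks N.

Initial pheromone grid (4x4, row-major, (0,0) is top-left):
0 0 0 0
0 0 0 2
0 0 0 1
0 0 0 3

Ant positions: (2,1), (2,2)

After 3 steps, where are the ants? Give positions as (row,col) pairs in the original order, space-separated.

Step 1: ant0:(2,1)->N->(1,1) | ant1:(2,2)->E->(2,3)
  grid max=2 at (2,3)
Step 2: ant0:(1,1)->N->(0,1) | ant1:(2,3)->S->(3,3)
  grid max=3 at (3,3)
Step 3: ant0:(0,1)->E->(0,2) | ant1:(3,3)->N->(2,3)
  grid max=2 at (2,3)

(0,2) (2,3)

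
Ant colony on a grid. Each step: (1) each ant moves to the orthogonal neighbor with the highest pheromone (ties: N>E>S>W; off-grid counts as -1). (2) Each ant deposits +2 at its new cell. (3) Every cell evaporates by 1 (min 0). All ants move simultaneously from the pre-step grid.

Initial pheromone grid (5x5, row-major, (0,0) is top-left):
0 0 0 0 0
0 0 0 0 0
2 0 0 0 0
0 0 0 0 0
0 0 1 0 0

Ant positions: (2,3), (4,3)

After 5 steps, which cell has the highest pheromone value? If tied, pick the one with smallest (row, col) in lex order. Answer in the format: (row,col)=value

Step 1: ant0:(2,3)->N->(1,3) | ant1:(4,3)->W->(4,2)
  grid max=2 at (4,2)
Step 2: ant0:(1,3)->N->(0,3) | ant1:(4,2)->N->(3,2)
  grid max=1 at (0,3)
Step 3: ant0:(0,3)->E->(0,4) | ant1:(3,2)->S->(4,2)
  grid max=2 at (4,2)
Step 4: ant0:(0,4)->S->(1,4) | ant1:(4,2)->N->(3,2)
  grid max=1 at (1,4)
Step 5: ant0:(1,4)->N->(0,4) | ant1:(3,2)->S->(4,2)
  grid max=2 at (4,2)
Final grid:
  0 0 0 0 1
  0 0 0 0 0
  0 0 0 0 0
  0 0 0 0 0
  0 0 2 0 0
Max pheromone 2 at (4,2)

Answer: (4,2)=2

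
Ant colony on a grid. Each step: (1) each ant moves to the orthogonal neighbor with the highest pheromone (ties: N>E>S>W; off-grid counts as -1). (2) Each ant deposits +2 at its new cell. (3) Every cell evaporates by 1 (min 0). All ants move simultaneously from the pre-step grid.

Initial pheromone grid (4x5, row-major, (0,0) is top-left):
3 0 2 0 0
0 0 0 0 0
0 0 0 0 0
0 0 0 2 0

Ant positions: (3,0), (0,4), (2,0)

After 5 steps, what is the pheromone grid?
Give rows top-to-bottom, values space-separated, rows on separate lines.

After step 1: ants at (2,0),(1,4),(1,0)
  2 0 1 0 0
  1 0 0 0 1
  1 0 0 0 0
  0 0 0 1 0
After step 2: ants at (1,0),(0,4),(0,0)
  3 0 0 0 1
  2 0 0 0 0
  0 0 0 0 0
  0 0 0 0 0
After step 3: ants at (0,0),(1,4),(1,0)
  4 0 0 0 0
  3 0 0 0 1
  0 0 0 0 0
  0 0 0 0 0
After step 4: ants at (1,0),(0,4),(0,0)
  5 0 0 0 1
  4 0 0 0 0
  0 0 0 0 0
  0 0 0 0 0
After step 5: ants at (0,0),(1,4),(1,0)
  6 0 0 0 0
  5 0 0 0 1
  0 0 0 0 0
  0 0 0 0 0

6 0 0 0 0
5 0 0 0 1
0 0 0 0 0
0 0 0 0 0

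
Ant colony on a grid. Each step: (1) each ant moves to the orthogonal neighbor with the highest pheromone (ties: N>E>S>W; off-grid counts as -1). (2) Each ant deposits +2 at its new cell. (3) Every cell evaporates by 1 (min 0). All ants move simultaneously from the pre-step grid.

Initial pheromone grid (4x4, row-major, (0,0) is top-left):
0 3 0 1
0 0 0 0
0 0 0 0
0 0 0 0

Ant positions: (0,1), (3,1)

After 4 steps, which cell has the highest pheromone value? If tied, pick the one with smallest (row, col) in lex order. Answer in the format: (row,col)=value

Answer: (0,1)=5

Derivation:
Step 1: ant0:(0,1)->E->(0,2) | ant1:(3,1)->N->(2,1)
  grid max=2 at (0,1)
Step 2: ant0:(0,2)->W->(0,1) | ant1:(2,1)->N->(1,1)
  grid max=3 at (0,1)
Step 3: ant0:(0,1)->S->(1,1) | ant1:(1,1)->N->(0,1)
  grid max=4 at (0,1)
Step 4: ant0:(1,1)->N->(0,1) | ant1:(0,1)->S->(1,1)
  grid max=5 at (0,1)
Final grid:
  0 5 0 0
  0 3 0 0
  0 0 0 0
  0 0 0 0
Max pheromone 5 at (0,1)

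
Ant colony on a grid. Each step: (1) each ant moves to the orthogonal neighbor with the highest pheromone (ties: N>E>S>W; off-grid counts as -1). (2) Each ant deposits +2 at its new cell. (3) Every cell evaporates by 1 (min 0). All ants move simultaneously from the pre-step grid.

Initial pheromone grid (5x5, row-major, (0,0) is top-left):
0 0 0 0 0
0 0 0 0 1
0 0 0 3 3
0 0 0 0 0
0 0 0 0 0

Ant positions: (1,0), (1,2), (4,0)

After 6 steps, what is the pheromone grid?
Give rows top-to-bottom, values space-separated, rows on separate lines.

After step 1: ants at (0,0),(0,2),(3,0)
  1 0 1 0 0
  0 0 0 0 0
  0 0 0 2 2
  1 0 0 0 0
  0 0 0 0 0
After step 2: ants at (0,1),(0,3),(2,0)
  0 1 0 1 0
  0 0 0 0 0
  1 0 0 1 1
  0 0 0 0 0
  0 0 0 0 0
After step 3: ants at (0,2),(0,4),(1,0)
  0 0 1 0 1
  1 0 0 0 0
  0 0 0 0 0
  0 0 0 0 0
  0 0 0 0 0
After step 4: ants at (0,3),(1,4),(0,0)
  1 0 0 1 0
  0 0 0 0 1
  0 0 0 0 0
  0 0 0 0 0
  0 0 0 0 0
After step 5: ants at (0,4),(0,4),(0,1)
  0 1 0 0 3
  0 0 0 0 0
  0 0 0 0 0
  0 0 0 0 0
  0 0 0 0 0
After step 6: ants at (1,4),(1,4),(0,2)
  0 0 1 0 2
  0 0 0 0 3
  0 0 0 0 0
  0 0 0 0 0
  0 0 0 0 0

0 0 1 0 2
0 0 0 0 3
0 0 0 0 0
0 0 0 0 0
0 0 0 0 0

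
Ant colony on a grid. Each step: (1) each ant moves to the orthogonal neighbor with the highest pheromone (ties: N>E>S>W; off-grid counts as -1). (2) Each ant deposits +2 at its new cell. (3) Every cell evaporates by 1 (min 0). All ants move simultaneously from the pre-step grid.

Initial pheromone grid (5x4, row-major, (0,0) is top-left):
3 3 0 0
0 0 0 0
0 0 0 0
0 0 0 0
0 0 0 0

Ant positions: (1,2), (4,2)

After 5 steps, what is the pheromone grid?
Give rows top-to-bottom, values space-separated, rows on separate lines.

After step 1: ants at (0,2),(3,2)
  2 2 1 0
  0 0 0 0
  0 0 0 0
  0 0 1 0
  0 0 0 0
After step 2: ants at (0,1),(2,2)
  1 3 0 0
  0 0 0 0
  0 0 1 0
  0 0 0 0
  0 0 0 0
After step 3: ants at (0,0),(1,2)
  2 2 0 0
  0 0 1 0
  0 0 0 0
  0 0 0 0
  0 0 0 0
After step 4: ants at (0,1),(0,2)
  1 3 1 0
  0 0 0 0
  0 0 0 0
  0 0 0 0
  0 0 0 0
After step 5: ants at (0,2),(0,1)
  0 4 2 0
  0 0 0 0
  0 0 0 0
  0 0 0 0
  0 0 0 0

0 4 2 0
0 0 0 0
0 0 0 0
0 0 0 0
0 0 0 0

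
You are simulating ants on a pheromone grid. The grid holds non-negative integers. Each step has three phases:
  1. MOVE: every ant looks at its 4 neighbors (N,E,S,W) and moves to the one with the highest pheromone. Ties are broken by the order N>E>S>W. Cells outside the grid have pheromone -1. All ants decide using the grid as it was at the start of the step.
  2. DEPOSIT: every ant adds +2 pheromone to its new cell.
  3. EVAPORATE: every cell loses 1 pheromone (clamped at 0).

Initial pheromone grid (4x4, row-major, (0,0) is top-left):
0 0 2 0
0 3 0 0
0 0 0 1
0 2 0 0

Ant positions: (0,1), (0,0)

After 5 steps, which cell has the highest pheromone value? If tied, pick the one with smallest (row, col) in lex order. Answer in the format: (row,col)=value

Step 1: ant0:(0,1)->S->(1,1) | ant1:(0,0)->E->(0,1)
  grid max=4 at (1,1)
Step 2: ant0:(1,1)->N->(0,1) | ant1:(0,1)->S->(1,1)
  grid max=5 at (1,1)
Step 3: ant0:(0,1)->S->(1,1) | ant1:(1,1)->N->(0,1)
  grid max=6 at (1,1)
Step 4: ant0:(1,1)->N->(0,1) | ant1:(0,1)->S->(1,1)
  grid max=7 at (1,1)
Step 5: ant0:(0,1)->S->(1,1) | ant1:(1,1)->N->(0,1)
  grid max=8 at (1,1)
Final grid:
  0 5 0 0
  0 8 0 0
  0 0 0 0
  0 0 0 0
Max pheromone 8 at (1,1)

Answer: (1,1)=8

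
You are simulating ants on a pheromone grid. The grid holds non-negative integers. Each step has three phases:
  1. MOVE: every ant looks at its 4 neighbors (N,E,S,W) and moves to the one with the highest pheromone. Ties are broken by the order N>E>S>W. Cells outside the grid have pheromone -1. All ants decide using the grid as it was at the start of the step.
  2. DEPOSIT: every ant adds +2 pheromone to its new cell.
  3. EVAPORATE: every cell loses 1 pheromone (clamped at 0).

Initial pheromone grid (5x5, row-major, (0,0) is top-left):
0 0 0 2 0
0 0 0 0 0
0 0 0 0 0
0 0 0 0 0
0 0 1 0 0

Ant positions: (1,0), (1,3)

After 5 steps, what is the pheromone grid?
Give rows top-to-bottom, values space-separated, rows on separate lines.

After step 1: ants at (0,0),(0,3)
  1 0 0 3 0
  0 0 0 0 0
  0 0 0 0 0
  0 0 0 0 0
  0 0 0 0 0
After step 2: ants at (0,1),(0,4)
  0 1 0 2 1
  0 0 0 0 0
  0 0 0 0 0
  0 0 0 0 0
  0 0 0 0 0
After step 3: ants at (0,2),(0,3)
  0 0 1 3 0
  0 0 0 0 0
  0 0 0 0 0
  0 0 0 0 0
  0 0 0 0 0
After step 4: ants at (0,3),(0,2)
  0 0 2 4 0
  0 0 0 0 0
  0 0 0 0 0
  0 0 0 0 0
  0 0 0 0 0
After step 5: ants at (0,2),(0,3)
  0 0 3 5 0
  0 0 0 0 0
  0 0 0 0 0
  0 0 0 0 0
  0 0 0 0 0

0 0 3 5 0
0 0 0 0 0
0 0 0 0 0
0 0 0 0 0
0 0 0 0 0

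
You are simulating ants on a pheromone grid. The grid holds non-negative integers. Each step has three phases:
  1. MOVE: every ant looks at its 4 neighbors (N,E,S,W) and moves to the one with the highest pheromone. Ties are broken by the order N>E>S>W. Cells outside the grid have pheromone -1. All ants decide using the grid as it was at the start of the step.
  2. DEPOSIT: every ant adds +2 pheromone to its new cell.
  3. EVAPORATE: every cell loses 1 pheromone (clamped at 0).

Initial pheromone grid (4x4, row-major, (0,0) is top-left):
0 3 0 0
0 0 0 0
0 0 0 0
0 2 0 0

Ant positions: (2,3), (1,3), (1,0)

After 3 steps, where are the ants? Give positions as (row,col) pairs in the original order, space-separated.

Step 1: ant0:(2,3)->N->(1,3) | ant1:(1,3)->N->(0,3) | ant2:(1,0)->N->(0,0)
  grid max=2 at (0,1)
Step 2: ant0:(1,3)->N->(0,3) | ant1:(0,3)->S->(1,3) | ant2:(0,0)->E->(0,1)
  grid max=3 at (0,1)
Step 3: ant0:(0,3)->S->(1,3) | ant1:(1,3)->N->(0,3) | ant2:(0,1)->E->(0,2)
  grid max=3 at (0,3)

(1,3) (0,3) (0,2)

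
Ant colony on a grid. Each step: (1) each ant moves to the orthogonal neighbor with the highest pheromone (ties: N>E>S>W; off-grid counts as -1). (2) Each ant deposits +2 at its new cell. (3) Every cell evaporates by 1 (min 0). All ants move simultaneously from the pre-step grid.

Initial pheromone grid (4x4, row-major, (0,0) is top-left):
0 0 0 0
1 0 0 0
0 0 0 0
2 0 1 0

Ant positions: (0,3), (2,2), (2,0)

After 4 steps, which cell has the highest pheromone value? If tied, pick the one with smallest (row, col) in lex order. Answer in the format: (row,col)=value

Answer: (3,0)=2

Derivation:
Step 1: ant0:(0,3)->S->(1,3) | ant1:(2,2)->S->(3,2) | ant2:(2,0)->S->(3,0)
  grid max=3 at (3,0)
Step 2: ant0:(1,3)->N->(0,3) | ant1:(3,2)->N->(2,2) | ant2:(3,0)->N->(2,0)
  grid max=2 at (3,0)
Step 3: ant0:(0,3)->S->(1,3) | ant1:(2,2)->S->(3,2) | ant2:(2,0)->S->(3,0)
  grid max=3 at (3,0)
Step 4: ant0:(1,3)->N->(0,3) | ant1:(3,2)->N->(2,2) | ant2:(3,0)->N->(2,0)
  grid max=2 at (3,0)
Final grid:
  0 0 0 1
  0 0 0 0
  1 0 1 0
  2 0 1 0
Max pheromone 2 at (3,0)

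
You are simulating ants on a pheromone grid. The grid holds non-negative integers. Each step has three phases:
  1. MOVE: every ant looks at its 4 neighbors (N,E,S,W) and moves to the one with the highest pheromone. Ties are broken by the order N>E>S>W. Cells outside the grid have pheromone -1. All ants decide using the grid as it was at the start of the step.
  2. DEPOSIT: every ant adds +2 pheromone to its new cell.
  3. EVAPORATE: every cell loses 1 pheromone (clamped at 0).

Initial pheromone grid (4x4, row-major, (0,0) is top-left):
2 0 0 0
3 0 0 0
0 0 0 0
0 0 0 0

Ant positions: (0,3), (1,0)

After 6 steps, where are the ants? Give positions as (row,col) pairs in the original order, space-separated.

Step 1: ant0:(0,3)->S->(1,3) | ant1:(1,0)->N->(0,0)
  grid max=3 at (0,0)
Step 2: ant0:(1,3)->N->(0,3) | ant1:(0,0)->S->(1,0)
  grid max=3 at (1,0)
Step 3: ant0:(0,3)->S->(1,3) | ant1:(1,0)->N->(0,0)
  grid max=3 at (0,0)
Step 4: ant0:(1,3)->N->(0,3) | ant1:(0,0)->S->(1,0)
  grid max=3 at (1,0)
Step 5: ant0:(0,3)->S->(1,3) | ant1:(1,0)->N->(0,0)
  grid max=3 at (0,0)
Step 6: ant0:(1,3)->N->(0,3) | ant1:(0,0)->S->(1,0)
  grid max=3 at (1,0)

(0,3) (1,0)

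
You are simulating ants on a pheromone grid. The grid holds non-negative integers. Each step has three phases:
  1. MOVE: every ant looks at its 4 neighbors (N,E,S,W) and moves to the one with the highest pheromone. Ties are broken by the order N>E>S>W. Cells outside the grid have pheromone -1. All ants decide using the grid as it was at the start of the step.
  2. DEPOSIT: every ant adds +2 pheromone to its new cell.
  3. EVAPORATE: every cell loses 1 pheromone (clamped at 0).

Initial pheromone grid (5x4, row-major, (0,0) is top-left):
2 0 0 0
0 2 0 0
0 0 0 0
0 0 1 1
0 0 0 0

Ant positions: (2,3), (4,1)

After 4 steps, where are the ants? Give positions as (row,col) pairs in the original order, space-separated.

Step 1: ant0:(2,3)->S->(3,3) | ant1:(4,1)->N->(3,1)
  grid max=2 at (3,3)
Step 2: ant0:(3,3)->N->(2,3) | ant1:(3,1)->N->(2,1)
  grid max=1 at (2,1)
Step 3: ant0:(2,3)->S->(3,3) | ant1:(2,1)->N->(1,1)
  grid max=2 at (3,3)
Step 4: ant0:(3,3)->N->(2,3) | ant1:(1,1)->N->(0,1)
  grid max=1 at (0,1)

(2,3) (0,1)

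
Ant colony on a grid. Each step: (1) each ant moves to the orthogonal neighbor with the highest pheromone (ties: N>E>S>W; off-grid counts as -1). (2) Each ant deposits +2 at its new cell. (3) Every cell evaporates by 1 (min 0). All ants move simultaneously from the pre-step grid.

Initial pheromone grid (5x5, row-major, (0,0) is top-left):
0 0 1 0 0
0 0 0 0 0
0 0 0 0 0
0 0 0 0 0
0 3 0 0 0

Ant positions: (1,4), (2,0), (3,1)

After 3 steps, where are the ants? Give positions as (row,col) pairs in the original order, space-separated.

Step 1: ant0:(1,4)->N->(0,4) | ant1:(2,0)->N->(1,0) | ant2:(3,1)->S->(4,1)
  grid max=4 at (4,1)
Step 2: ant0:(0,4)->S->(1,4) | ant1:(1,0)->N->(0,0) | ant2:(4,1)->N->(3,1)
  grid max=3 at (4,1)
Step 3: ant0:(1,4)->N->(0,4) | ant1:(0,0)->E->(0,1) | ant2:(3,1)->S->(4,1)
  grid max=4 at (4,1)

(0,4) (0,1) (4,1)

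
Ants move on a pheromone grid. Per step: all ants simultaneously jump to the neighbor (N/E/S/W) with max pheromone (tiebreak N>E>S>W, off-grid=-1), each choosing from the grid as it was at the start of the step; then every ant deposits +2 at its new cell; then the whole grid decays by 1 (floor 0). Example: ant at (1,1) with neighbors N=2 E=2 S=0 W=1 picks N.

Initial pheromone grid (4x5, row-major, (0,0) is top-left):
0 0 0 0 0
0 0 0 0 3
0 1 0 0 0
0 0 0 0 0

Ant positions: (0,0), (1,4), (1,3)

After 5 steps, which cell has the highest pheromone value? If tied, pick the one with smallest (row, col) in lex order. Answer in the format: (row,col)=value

Answer: (1,4)=10

Derivation:
Step 1: ant0:(0,0)->E->(0,1) | ant1:(1,4)->N->(0,4) | ant2:(1,3)->E->(1,4)
  grid max=4 at (1,4)
Step 2: ant0:(0,1)->E->(0,2) | ant1:(0,4)->S->(1,4) | ant2:(1,4)->N->(0,4)
  grid max=5 at (1,4)
Step 3: ant0:(0,2)->E->(0,3) | ant1:(1,4)->N->(0,4) | ant2:(0,4)->S->(1,4)
  grid max=6 at (1,4)
Step 4: ant0:(0,3)->E->(0,4) | ant1:(0,4)->S->(1,4) | ant2:(1,4)->N->(0,4)
  grid max=7 at (1,4)
Step 5: ant0:(0,4)->S->(1,4) | ant1:(1,4)->N->(0,4) | ant2:(0,4)->S->(1,4)
  grid max=10 at (1,4)
Final grid:
  0 0 0 0 7
  0 0 0 0 10
  0 0 0 0 0
  0 0 0 0 0
Max pheromone 10 at (1,4)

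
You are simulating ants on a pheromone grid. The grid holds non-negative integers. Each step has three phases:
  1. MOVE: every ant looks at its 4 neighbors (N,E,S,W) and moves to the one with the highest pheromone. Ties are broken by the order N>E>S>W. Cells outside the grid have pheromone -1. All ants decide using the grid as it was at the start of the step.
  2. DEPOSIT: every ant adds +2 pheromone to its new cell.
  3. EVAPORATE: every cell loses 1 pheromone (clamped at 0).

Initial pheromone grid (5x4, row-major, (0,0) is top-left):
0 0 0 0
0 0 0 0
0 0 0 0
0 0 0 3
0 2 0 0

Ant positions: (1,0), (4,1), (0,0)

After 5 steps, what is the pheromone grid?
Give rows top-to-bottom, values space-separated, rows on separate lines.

After step 1: ants at (0,0),(3,1),(0,1)
  1 1 0 0
  0 0 0 0
  0 0 0 0
  0 1 0 2
  0 1 0 0
After step 2: ants at (0,1),(4,1),(0,0)
  2 2 0 0
  0 0 0 0
  0 0 0 0
  0 0 0 1
  0 2 0 0
After step 3: ants at (0,0),(3,1),(0,1)
  3 3 0 0
  0 0 0 0
  0 0 0 0
  0 1 0 0
  0 1 0 0
After step 4: ants at (0,1),(4,1),(0,0)
  4 4 0 0
  0 0 0 0
  0 0 0 0
  0 0 0 0
  0 2 0 0
After step 5: ants at (0,0),(3,1),(0,1)
  5 5 0 0
  0 0 0 0
  0 0 0 0
  0 1 0 0
  0 1 0 0

5 5 0 0
0 0 0 0
0 0 0 0
0 1 0 0
0 1 0 0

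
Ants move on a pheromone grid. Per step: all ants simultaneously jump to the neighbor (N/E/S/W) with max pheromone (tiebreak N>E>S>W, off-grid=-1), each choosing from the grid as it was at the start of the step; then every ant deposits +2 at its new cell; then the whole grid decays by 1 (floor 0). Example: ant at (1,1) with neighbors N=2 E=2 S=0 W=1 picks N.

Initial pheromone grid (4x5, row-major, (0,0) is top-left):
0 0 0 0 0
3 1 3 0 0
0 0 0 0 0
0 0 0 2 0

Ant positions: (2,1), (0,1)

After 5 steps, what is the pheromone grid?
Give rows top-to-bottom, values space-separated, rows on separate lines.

After step 1: ants at (1,1),(1,1)
  0 0 0 0 0
  2 4 2 0 0
  0 0 0 0 0
  0 0 0 1 0
After step 2: ants at (1,2),(1,2)
  0 0 0 0 0
  1 3 5 0 0
  0 0 0 0 0
  0 0 0 0 0
After step 3: ants at (1,1),(1,1)
  0 0 0 0 0
  0 6 4 0 0
  0 0 0 0 0
  0 0 0 0 0
After step 4: ants at (1,2),(1,2)
  0 0 0 0 0
  0 5 7 0 0
  0 0 0 0 0
  0 0 0 0 0
After step 5: ants at (1,1),(1,1)
  0 0 0 0 0
  0 8 6 0 0
  0 0 0 0 0
  0 0 0 0 0

0 0 0 0 0
0 8 6 0 0
0 0 0 0 0
0 0 0 0 0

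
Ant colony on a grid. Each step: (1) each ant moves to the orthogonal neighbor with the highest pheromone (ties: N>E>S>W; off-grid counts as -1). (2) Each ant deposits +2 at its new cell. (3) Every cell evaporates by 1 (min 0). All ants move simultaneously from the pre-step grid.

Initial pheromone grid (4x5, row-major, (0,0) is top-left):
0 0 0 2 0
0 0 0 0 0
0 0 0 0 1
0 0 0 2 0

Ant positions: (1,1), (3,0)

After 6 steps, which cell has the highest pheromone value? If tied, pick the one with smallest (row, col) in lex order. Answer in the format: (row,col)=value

Answer: (0,3)=1

Derivation:
Step 1: ant0:(1,1)->N->(0,1) | ant1:(3,0)->N->(2,0)
  grid max=1 at (0,1)
Step 2: ant0:(0,1)->E->(0,2) | ant1:(2,0)->N->(1,0)
  grid max=1 at (0,2)
Step 3: ant0:(0,2)->E->(0,3) | ant1:(1,0)->N->(0,0)
  grid max=1 at (0,0)
Step 4: ant0:(0,3)->E->(0,4) | ant1:(0,0)->E->(0,1)
  grid max=1 at (0,1)
Step 5: ant0:(0,4)->S->(1,4) | ant1:(0,1)->E->(0,2)
  grid max=1 at (0,2)
Step 6: ant0:(1,4)->N->(0,4) | ant1:(0,2)->E->(0,3)
  grid max=1 at (0,3)
Final grid:
  0 0 0 1 1
  0 0 0 0 0
  0 0 0 0 0
  0 0 0 0 0
Max pheromone 1 at (0,3)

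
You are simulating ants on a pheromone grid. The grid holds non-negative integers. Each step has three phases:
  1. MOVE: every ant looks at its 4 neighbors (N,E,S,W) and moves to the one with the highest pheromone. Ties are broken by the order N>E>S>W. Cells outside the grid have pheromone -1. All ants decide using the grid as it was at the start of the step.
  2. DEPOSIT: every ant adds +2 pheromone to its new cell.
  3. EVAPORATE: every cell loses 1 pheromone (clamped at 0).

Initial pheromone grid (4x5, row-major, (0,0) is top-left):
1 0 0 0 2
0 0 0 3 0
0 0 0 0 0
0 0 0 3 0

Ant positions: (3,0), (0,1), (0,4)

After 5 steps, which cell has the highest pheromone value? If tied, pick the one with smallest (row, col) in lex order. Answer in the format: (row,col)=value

Step 1: ant0:(3,0)->N->(2,0) | ant1:(0,1)->W->(0,0) | ant2:(0,4)->S->(1,4)
  grid max=2 at (0,0)
Step 2: ant0:(2,0)->N->(1,0) | ant1:(0,0)->E->(0,1) | ant2:(1,4)->W->(1,3)
  grid max=3 at (1,3)
Step 3: ant0:(1,0)->N->(0,0) | ant1:(0,1)->W->(0,0) | ant2:(1,3)->N->(0,3)
  grid max=4 at (0,0)
Step 4: ant0:(0,0)->E->(0,1) | ant1:(0,0)->E->(0,1) | ant2:(0,3)->S->(1,3)
  grid max=3 at (0,0)
Step 5: ant0:(0,1)->W->(0,0) | ant1:(0,1)->W->(0,0) | ant2:(1,3)->N->(0,3)
  grid max=6 at (0,0)
Final grid:
  6 2 0 1 0
  0 0 0 2 0
  0 0 0 0 0
  0 0 0 0 0
Max pheromone 6 at (0,0)

Answer: (0,0)=6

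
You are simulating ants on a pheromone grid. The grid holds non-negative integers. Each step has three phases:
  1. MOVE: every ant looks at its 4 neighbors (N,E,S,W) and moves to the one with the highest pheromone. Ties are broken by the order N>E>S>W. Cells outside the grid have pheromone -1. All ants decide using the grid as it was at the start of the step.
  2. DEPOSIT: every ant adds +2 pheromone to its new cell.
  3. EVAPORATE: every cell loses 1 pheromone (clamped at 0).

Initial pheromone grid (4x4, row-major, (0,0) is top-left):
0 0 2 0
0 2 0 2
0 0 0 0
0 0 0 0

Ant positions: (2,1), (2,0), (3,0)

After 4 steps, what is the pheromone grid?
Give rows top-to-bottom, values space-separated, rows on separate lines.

After step 1: ants at (1,1),(1,0),(2,0)
  0 0 1 0
  1 3 0 1
  1 0 0 0
  0 0 0 0
After step 2: ants at (1,0),(1,1),(1,0)
  0 0 0 0
  4 4 0 0
  0 0 0 0
  0 0 0 0
After step 3: ants at (1,1),(1,0),(1,1)
  0 0 0 0
  5 7 0 0
  0 0 0 0
  0 0 0 0
After step 4: ants at (1,0),(1,1),(1,0)
  0 0 0 0
  8 8 0 0
  0 0 0 0
  0 0 0 0

0 0 0 0
8 8 0 0
0 0 0 0
0 0 0 0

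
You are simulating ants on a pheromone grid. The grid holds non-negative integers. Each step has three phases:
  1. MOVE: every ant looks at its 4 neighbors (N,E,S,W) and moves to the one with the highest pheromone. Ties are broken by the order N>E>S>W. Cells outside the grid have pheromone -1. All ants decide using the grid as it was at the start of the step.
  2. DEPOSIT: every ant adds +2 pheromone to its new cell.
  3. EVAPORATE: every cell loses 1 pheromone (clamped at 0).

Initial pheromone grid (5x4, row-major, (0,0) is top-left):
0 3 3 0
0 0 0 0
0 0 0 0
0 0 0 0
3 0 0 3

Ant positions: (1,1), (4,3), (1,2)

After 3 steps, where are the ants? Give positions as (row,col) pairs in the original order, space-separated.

Step 1: ant0:(1,1)->N->(0,1) | ant1:(4,3)->N->(3,3) | ant2:(1,2)->N->(0,2)
  grid max=4 at (0,1)
Step 2: ant0:(0,1)->E->(0,2) | ant1:(3,3)->S->(4,3) | ant2:(0,2)->W->(0,1)
  grid max=5 at (0,1)
Step 3: ant0:(0,2)->W->(0,1) | ant1:(4,3)->N->(3,3) | ant2:(0,1)->E->(0,2)
  grid max=6 at (0,1)

(0,1) (3,3) (0,2)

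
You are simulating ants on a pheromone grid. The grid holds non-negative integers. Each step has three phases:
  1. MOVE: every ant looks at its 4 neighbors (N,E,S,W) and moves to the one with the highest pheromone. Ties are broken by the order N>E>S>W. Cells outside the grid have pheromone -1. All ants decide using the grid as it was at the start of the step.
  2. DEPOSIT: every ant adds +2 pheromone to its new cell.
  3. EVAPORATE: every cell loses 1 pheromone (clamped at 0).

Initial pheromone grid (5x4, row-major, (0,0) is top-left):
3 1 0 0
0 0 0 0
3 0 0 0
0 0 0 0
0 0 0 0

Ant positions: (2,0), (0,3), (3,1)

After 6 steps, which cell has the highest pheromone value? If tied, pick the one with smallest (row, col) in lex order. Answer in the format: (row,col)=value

Step 1: ant0:(2,0)->N->(1,0) | ant1:(0,3)->S->(1,3) | ant2:(3,1)->N->(2,1)
  grid max=2 at (0,0)
Step 2: ant0:(1,0)->N->(0,0) | ant1:(1,3)->N->(0,3) | ant2:(2,1)->W->(2,0)
  grid max=3 at (0,0)
Step 3: ant0:(0,0)->E->(0,1) | ant1:(0,3)->S->(1,3) | ant2:(2,0)->N->(1,0)
  grid max=2 at (0,0)
Step 4: ant0:(0,1)->W->(0,0) | ant1:(1,3)->N->(0,3) | ant2:(1,0)->N->(0,0)
  grid max=5 at (0,0)
Step 5: ant0:(0,0)->E->(0,1) | ant1:(0,3)->S->(1,3) | ant2:(0,0)->E->(0,1)
  grid max=4 at (0,0)
Step 6: ant0:(0,1)->W->(0,0) | ant1:(1,3)->N->(0,3) | ant2:(0,1)->W->(0,0)
  grid max=7 at (0,0)
Final grid:
  7 2 0 1
  0 0 0 0
  0 0 0 0
  0 0 0 0
  0 0 0 0
Max pheromone 7 at (0,0)

Answer: (0,0)=7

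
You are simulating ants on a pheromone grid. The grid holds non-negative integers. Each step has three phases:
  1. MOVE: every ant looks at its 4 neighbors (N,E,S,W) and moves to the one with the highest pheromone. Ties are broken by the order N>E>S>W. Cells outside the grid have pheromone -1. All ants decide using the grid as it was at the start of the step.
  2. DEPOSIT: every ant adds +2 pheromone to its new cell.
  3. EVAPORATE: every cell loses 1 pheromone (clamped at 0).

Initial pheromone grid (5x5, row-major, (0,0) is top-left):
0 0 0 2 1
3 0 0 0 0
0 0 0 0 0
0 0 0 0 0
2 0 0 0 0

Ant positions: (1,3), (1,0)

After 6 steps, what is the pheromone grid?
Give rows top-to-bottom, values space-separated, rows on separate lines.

After step 1: ants at (0,3),(0,0)
  1 0 0 3 0
  2 0 0 0 0
  0 0 0 0 0
  0 0 0 0 0
  1 0 0 0 0
After step 2: ants at (0,4),(1,0)
  0 0 0 2 1
  3 0 0 0 0
  0 0 0 0 0
  0 0 0 0 0
  0 0 0 0 0
After step 3: ants at (0,3),(0,0)
  1 0 0 3 0
  2 0 0 0 0
  0 0 0 0 0
  0 0 0 0 0
  0 0 0 0 0
After step 4: ants at (0,4),(1,0)
  0 0 0 2 1
  3 0 0 0 0
  0 0 0 0 0
  0 0 0 0 0
  0 0 0 0 0
After step 5: ants at (0,3),(0,0)
  1 0 0 3 0
  2 0 0 0 0
  0 0 0 0 0
  0 0 0 0 0
  0 0 0 0 0
After step 6: ants at (0,4),(1,0)
  0 0 0 2 1
  3 0 0 0 0
  0 0 0 0 0
  0 0 0 0 0
  0 0 0 0 0

0 0 0 2 1
3 0 0 0 0
0 0 0 0 0
0 0 0 0 0
0 0 0 0 0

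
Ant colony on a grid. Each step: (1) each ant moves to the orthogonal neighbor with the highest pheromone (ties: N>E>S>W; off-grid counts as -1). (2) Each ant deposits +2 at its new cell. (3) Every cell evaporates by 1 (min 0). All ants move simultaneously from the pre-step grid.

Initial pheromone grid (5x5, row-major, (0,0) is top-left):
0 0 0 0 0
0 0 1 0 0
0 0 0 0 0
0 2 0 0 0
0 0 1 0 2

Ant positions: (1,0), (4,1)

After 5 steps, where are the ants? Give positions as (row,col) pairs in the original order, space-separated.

Step 1: ant0:(1,0)->N->(0,0) | ant1:(4,1)->N->(3,1)
  grid max=3 at (3,1)
Step 2: ant0:(0,0)->E->(0,1) | ant1:(3,1)->N->(2,1)
  grid max=2 at (3,1)
Step 3: ant0:(0,1)->E->(0,2) | ant1:(2,1)->S->(3,1)
  grid max=3 at (3,1)
Step 4: ant0:(0,2)->E->(0,3) | ant1:(3,1)->N->(2,1)
  grid max=2 at (3,1)
Step 5: ant0:(0,3)->E->(0,4) | ant1:(2,1)->S->(3,1)
  grid max=3 at (3,1)

(0,4) (3,1)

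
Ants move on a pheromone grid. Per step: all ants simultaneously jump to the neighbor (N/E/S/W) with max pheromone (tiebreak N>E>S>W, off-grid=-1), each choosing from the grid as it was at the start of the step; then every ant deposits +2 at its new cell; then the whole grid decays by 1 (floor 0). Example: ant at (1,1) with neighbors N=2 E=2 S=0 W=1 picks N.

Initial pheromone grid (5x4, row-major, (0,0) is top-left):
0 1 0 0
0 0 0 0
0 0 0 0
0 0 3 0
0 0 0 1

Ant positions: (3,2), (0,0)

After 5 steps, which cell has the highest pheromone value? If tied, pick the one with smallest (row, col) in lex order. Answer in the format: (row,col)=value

Answer: (0,1)=2

Derivation:
Step 1: ant0:(3,2)->N->(2,2) | ant1:(0,0)->E->(0,1)
  grid max=2 at (0,1)
Step 2: ant0:(2,2)->S->(3,2) | ant1:(0,1)->E->(0,2)
  grid max=3 at (3,2)
Step 3: ant0:(3,2)->N->(2,2) | ant1:(0,2)->W->(0,1)
  grid max=2 at (0,1)
Step 4: ant0:(2,2)->S->(3,2) | ant1:(0,1)->E->(0,2)
  grid max=3 at (3,2)
Step 5: ant0:(3,2)->N->(2,2) | ant1:(0,2)->W->(0,1)
  grid max=2 at (0,1)
Final grid:
  0 2 0 0
  0 0 0 0
  0 0 1 0
  0 0 2 0
  0 0 0 0
Max pheromone 2 at (0,1)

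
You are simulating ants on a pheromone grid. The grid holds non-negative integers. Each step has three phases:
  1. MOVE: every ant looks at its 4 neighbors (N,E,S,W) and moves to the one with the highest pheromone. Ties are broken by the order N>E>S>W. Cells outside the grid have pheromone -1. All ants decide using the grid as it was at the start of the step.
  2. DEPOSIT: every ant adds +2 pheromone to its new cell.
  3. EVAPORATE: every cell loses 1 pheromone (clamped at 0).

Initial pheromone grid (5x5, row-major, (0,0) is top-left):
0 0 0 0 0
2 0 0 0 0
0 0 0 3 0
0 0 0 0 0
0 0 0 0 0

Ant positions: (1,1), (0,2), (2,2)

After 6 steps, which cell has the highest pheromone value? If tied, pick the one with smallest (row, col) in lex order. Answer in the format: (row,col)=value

Answer: (2,3)=3

Derivation:
Step 1: ant0:(1,1)->W->(1,0) | ant1:(0,2)->E->(0,3) | ant2:(2,2)->E->(2,3)
  grid max=4 at (2,3)
Step 2: ant0:(1,0)->N->(0,0) | ant1:(0,3)->E->(0,4) | ant2:(2,3)->N->(1,3)
  grid max=3 at (2,3)
Step 3: ant0:(0,0)->S->(1,0) | ant1:(0,4)->S->(1,4) | ant2:(1,3)->S->(2,3)
  grid max=4 at (2,3)
Step 4: ant0:(1,0)->N->(0,0) | ant1:(1,4)->N->(0,4) | ant2:(2,3)->N->(1,3)
  grid max=3 at (2,3)
Step 5: ant0:(0,0)->S->(1,0) | ant1:(0,4)->S->(1,4) | ant2:(1,3)->S->(2,3)
  grid max=4 at (2,3)
Step 6: ant0:(1,0)->N->(0,0) | ant1:(1,4)->N->(0,4) | ant2:(2,3)->N->(1,3)
  grid max=3 at (2,3)
Final grid:
  1 0 0 0 1
  2 0 0 1 0
  0 0 0 3 0
  0 0 0 0 0
  0 0 0 0 0
Max pheromone 3 at (2,3)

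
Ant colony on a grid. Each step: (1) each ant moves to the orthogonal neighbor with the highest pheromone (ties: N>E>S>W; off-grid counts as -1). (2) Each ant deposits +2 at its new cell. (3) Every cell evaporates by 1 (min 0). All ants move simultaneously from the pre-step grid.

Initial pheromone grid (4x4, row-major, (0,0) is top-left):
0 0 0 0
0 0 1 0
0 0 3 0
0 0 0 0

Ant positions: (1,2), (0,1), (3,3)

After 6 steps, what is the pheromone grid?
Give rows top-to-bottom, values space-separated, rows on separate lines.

After step 1: ants at (2,2),(0,2),(2,3)
  0 0 1 0
  0 0 0 0
  0 0 4 1
  0 0 0 0
After step 2: ants at (2,3),(0,3),(2,2)
  0 0 0 1
  0 0 0 0
  0 0 5 2
  0 0 0 0
After step 3: ants at (2,2),(1,3),(2,3)
  0 0 0 0
  0 0 0 1
  0 0 6 3
  0 0 0 0
After step 4: ants at (2,3),(2,3),(2,2)
  0 0 0 0
  0 0 0 0
  0 0 7 6
  0 0 0 0
After step 5: ants at (2,2),(2,2),(2,3)
  0 0 0 0
  0 0 0 0
  0 0 10 7
  0 0 0 0
After step 6: ants at (2,3),(2,3),(2,2)
  0 0 0 0
  0 0 0 0
  0 0 11 10
  0 0 0 0

0 0 0 0
0 0 0 0
0 0 11 10
0 0 0 0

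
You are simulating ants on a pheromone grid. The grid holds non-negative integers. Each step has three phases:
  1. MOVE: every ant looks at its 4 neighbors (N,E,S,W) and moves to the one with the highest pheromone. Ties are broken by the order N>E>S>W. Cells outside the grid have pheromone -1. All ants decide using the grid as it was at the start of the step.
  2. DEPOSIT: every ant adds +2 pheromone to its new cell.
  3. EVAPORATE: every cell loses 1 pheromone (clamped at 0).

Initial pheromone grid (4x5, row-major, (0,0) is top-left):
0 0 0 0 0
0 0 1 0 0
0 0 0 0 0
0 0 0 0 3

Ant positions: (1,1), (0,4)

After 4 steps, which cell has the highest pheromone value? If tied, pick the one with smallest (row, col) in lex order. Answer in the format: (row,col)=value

Step 1: ant0:(1,1)->E->(1,2) | ant1:(0,4)->S->(1,4)
  grid max=2 at (1,2)
Step 2: ant0:(1,2)->N->(0,2) | ant1:(1,4)->N->(0,4)
  grid max=1 at (0,2)
Step 3: ant0:(0,2)->S->(1,2) | ant1:(0,4)->S->(1,4)
  grid max=2 at (1,2)
Step 4: ant0:(1,2)->N->(0,2) | ant1:(1,4)->N->(0,4)
  grid max=1 at (0,2)
Final grid:
  0 0 1 0 1
  0 0 1 0 0
  0 0 0 0 0
  0 0 0 0 0
Max pheromone 1 at (0,2)

Answer: (0,2)=1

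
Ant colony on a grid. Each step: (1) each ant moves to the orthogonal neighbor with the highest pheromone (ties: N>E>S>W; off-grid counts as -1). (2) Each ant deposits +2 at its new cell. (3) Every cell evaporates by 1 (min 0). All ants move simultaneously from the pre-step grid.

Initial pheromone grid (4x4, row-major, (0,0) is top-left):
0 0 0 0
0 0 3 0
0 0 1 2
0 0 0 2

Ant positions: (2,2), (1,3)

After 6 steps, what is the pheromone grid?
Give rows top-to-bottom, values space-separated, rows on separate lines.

After step 1: ants at (1,2),(1,2)
  0 0 0 0
  0 0 6 0
  0 0 0 1
  0 0 0 1
After step 2: ants at (0,2),(0,2)
  0 0 3 0
  0 0 5 0
  0 0 0 0
  0 0 0 0
After step 3: ants at (1,2),(1,2)
  0 0 2 0
  0 0 8 0
  0 0 0 0
  0 0 0 0
After step 4: ants at (0,2),(0,2)
  0 0 5 0
  0 0 7 0
  0 0 0 0
  0 0 0 0
After step 5: ants at (1,2),(1,2)
  0 0 4 0
  0 0 10 0
  0 0 0 0
  0 0 0 0
After step 6: ants at (0,2),(0,2)
  0 0 7 0
  0 0 9 0
  0 0 0 0
  0 0 0 0

0 0 7 0
0 0 9 0
0 0 0 0
0 0 0 0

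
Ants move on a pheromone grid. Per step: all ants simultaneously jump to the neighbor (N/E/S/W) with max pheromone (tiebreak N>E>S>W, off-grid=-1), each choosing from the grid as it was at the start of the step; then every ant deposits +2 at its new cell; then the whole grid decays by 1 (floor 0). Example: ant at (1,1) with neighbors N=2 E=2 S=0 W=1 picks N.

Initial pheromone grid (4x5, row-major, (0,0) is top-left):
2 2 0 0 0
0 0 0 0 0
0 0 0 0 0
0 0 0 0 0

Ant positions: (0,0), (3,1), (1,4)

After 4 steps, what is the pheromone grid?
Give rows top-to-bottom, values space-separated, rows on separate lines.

After step 1: ants at (0,1),(2,1),(0,4)
  1 3 0 0 1
  0 0 0 0 0
  0 1 0 0 0
  0 0 0 0 0
After step 2: ants at (0,0),(1,1),(1,4)
  2 2 0 0 0
  0 1 0 0 1
  0 0 0 0 0
  0 0 0 0 0
After step 3: ants at (0,1),(0,1),(0,4)
  1 5 0 0 1
  0 0 0 0 0
  0 0 0 0 0
  0 0 0 0 0
After step 4: ants at (0,0),(0,0),(1,4)
  4 4 0 0 0
  0 0 0 0 1
  0 0 0 0 0
  0 0 0 0 0

4 4 0 0 0
0 0 0 0 1
0 0 0 0 0
0 0 0 0 0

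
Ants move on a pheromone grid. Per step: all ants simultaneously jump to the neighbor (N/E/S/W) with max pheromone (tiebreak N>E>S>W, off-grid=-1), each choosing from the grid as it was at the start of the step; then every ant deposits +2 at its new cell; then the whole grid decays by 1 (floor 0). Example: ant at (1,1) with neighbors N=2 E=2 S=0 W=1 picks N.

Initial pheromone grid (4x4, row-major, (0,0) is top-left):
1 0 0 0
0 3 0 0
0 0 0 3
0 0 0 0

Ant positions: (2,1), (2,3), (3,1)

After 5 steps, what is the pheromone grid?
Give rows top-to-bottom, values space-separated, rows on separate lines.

After step 1: ants at (1,1),(1,3),(2,1)
  0 0 0 0
  0 4 0 1
  0 1 0 2
  0 0 0 0
After step 2: ants at (2,1),(2,3),(1,1)
  0 0 0 0
  0 5 0 0
  0 2 0 3
  0 0 0 0
After step 3: ants at (1,1),(1,3),(2,1)
  0 0 0 0
  0 6 0 1
  0 3 0 2
  0 0 0 0
After step 4: ants at (2,1),(2,3),(1,1)
  0 0 0 0
  0 7 0 0
  0 4 0 3
  0 0 0 0
After step 5: ants at (1,1),(1,3),(2,1)
  0 0 0 0
  0 8 0 1
  0 5 0 2
  0 0 0 0

0 0 0 0
0 8 0 1
0 5 0 2
0 0 0 0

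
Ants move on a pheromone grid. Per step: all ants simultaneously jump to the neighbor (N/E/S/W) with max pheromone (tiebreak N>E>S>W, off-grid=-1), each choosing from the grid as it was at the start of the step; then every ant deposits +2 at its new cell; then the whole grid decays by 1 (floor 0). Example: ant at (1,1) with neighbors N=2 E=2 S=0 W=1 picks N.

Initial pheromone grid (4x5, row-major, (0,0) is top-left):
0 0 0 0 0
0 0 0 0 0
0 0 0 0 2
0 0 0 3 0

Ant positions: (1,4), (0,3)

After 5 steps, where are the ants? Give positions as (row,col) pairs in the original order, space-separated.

Step 1: ant0:(1,4)->S->(2,4) | ant1:(0,3)->E->(0,4)
  grid max=3 at (2,4)
Step 2: ant0:(2,4)->N->(1,4) | ant1:(0,4)->S->(1,4)
  grid max=3 at (1,4)
Step 3: ant0:(1,4)->S->(2,4) | ant1:(1,4)->S->(2,4)
  grid max=5 at (2,4)
Step 4: ant0:(2,4)->N->(1,4) | ant1:(2,4)->N->(1,4)
  grid max=5 at (1,4)
Step 5: ant0:(1,4)->S->(2,4) | ant1:(1,4)->S->(2,4)
  grid max=7 at (2,4)

(2,4) (2,4)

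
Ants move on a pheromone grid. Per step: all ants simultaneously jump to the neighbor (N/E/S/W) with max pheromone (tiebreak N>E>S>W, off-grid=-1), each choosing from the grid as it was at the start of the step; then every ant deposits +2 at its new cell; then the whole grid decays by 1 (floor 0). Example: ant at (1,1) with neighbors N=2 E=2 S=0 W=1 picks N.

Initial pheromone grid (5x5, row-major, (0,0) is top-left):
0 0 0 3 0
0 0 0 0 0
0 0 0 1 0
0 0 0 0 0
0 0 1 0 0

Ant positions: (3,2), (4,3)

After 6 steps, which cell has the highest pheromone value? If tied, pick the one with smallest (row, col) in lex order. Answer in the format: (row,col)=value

Answer: (3,2)=7

Derivation:
Step 1: ant0:(3,2)->S->(4,2) | ant1:(4,3)->W->(4,2)
  grid max=4 at (4,2)
Step 2: ant0:(4,2)->N->(3,2) | ant1:(4,2)->N->(3,2)
  grid max=3 at (3,2)
Step 3: ant0:(3,2)->S->(4,2) | ant1:(3,2)->S->(4,2)
  grid max=6 at (4,2)
Step 4: ant0:(4,2)->N->(3,2) | ant1:(4,2)->N->(3,2)
  grid max=5 at (3,2)
Step 5: ant0:(3,2)->S->(4,2) | ant1:(3,2)->S->(4,2)
  grid max=8 at (4,2)
Step 6: ant0:(4,2)->N->(3,2) | ant1:(4,2)->N->(3,2)
  grid max=7 at (3,2)
Final grid:
  0 0 0 0 0
  0 0 0 0 0
  0 0 0 0 0
  0 0 7 0 0
  0 0 7 0 0
Max pheromone 7 at (3,2)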